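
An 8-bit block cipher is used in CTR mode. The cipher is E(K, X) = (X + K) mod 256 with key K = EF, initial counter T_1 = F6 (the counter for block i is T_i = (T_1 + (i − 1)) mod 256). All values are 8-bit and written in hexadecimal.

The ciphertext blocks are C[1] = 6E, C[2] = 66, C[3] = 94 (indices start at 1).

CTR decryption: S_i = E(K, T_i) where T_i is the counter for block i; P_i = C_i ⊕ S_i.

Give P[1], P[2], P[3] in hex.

P[1] = 8B, P[2] = 80, P[3] = 73

P[1]: T = F6, S = E(K, T) = E5; 6E ⊕ E5 = 8B.
P[2]: T = F7, S = E(K, T) = E6; 66 ⊕ E6 = 80.
P[3]: T = F8, S = E(K, T) = E7; 94 ⊕ E7 = 73.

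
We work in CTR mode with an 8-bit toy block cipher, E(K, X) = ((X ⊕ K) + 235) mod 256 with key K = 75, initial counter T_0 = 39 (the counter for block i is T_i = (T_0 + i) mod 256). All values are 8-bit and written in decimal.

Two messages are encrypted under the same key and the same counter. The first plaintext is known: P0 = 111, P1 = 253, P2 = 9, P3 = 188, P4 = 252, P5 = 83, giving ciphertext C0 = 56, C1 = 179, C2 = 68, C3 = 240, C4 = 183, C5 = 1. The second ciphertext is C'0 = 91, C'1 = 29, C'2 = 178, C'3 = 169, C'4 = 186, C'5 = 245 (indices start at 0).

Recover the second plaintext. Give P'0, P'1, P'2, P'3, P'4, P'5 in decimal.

In CTR with a reused counter, both messages share the same keystream S_i, so C_i ⊕ C'_i = P_i ⊕ P'_i and thus P'_i = P_i ⊕ C_i ⊕ C'_i.
P'0: 111 ⊕ 56 ⊕ 91 = 12.
P'1: 253 ⊕ 179 ⊕ 29 = 83.
P'2: 9 ⊕ 68 ⊕ 178 = 255.
P'3: 188 ⊕ 240 ⊕ 169 = 229.
P'4: 252 ⊕ 183 ⊕ 186 = 241.
P'5: 83 ⊕ 1 ⊕ 245 = 167.

P'0 = 12, P'1 = 83, P'2 = 255, P'3 = 229, P'4 = 241, P'5 = 167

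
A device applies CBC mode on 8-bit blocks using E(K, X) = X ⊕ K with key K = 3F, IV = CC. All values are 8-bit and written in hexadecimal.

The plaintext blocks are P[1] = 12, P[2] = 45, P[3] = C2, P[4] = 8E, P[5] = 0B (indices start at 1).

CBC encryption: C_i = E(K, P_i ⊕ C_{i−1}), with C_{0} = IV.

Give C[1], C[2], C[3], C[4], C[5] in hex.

C[1] = E1, C[2] = 9B, C[3] = 66, C[4] = D7, C[5] = E3

C[1]: P[1] ⊕ CC = DE; E(K, DE) = E1.
C[2]: P[2] ⊕ E1 = A4; E(K, A4) = 9B.
C[3]: P[3] ⊕ 9B = 59; E(K, 59) = 66.
C[4]: P[4] ⊕ 66 = E8; E(K, E8) = D7.
C[5]: P[5] ⊕ D7 = DC; E(K, DC) = E3.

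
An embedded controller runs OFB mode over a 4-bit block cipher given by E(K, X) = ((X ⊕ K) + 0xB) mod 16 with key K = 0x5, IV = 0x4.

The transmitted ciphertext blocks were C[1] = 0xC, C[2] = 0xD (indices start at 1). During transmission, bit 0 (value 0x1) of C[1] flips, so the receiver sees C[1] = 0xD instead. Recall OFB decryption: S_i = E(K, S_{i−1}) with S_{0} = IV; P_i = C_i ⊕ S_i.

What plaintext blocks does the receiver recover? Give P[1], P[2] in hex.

Only C[1] changed, to 0xD. In OFB, a change in C_i flips the same bit in P_i only; the keystream is unaffected. Decrypting the received ciphertext:
P[1]: S = E(K, 0x4) = 0xC; 0xD ⊕ 0xC = 0x1.
P[2]: S = E(K, 0xC) = 0x4; 0xD ⊕ 0x4 = 0x9.
Blocks that differ from the original plaintext: P[1].

P[1] = 0x1, P[2] = 0x9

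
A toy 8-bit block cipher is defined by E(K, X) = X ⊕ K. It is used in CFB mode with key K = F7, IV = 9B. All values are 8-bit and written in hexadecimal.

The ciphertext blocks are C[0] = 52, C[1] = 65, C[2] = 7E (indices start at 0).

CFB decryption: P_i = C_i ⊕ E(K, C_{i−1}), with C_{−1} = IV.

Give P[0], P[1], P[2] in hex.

P[0] = 3E, P[1] = C0, P[2] = EC

P[0]: E(K, 9B) = 6C; 52 ⊕ 6C = 3E.
P[1]: E(K, 52) = A5; 65 ⊕ A5 = C0.
P[2]: E(K, 65) = 92; 7E ⊕ 92 = EC.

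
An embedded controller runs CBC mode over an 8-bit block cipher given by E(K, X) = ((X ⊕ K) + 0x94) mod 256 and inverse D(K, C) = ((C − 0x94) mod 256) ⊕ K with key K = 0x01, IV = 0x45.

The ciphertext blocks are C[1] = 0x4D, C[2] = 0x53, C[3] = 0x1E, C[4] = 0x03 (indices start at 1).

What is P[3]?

CBC decryption: P_i = D(K, C_i) ⊕ C_{i−1}, with C_{0} = IV.
P[3]: D(K, 0x1E) = 0x8B; 0x8B ⊕ 0x53 = 0xD8.

P[3] = 0xD8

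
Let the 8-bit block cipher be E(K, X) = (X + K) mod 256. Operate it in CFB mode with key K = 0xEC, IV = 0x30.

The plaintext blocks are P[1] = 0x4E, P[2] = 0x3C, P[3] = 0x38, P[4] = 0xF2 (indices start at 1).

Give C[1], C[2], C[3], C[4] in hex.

C[1] = 0x52, C[2] = 0x02, C[3] = 0xD6, C[4] = 0x30

CFB encryption: C_i = P_i ⊕ E(K, C_{i−1}), with C_{0} = IV.
C[1]: E(K, 0x30) = 0x1C; 0x4E ⊕ 0x1C = 0x52.
C[2]: E(K, 0x52) = 0x3E; 0x3C ⊕ 0x3E = 0x02.
C[3]: E(K, 0x02) = 0xEE; 0x38 ⊕ 0xEE = 0xD6.
C[4]: E(K, 0xD6) = 0xC2; 0xF2 ⊕ 0xC2 = 0x30.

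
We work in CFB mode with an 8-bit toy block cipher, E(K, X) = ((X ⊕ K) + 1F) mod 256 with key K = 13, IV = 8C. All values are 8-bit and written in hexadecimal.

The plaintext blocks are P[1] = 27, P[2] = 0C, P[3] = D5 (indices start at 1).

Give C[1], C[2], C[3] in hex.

CFB encryption: C_i = P_i ⊕ E(K, C_{i−1}), with C_{0} = IV.
C[1]: E(K, 8C) = BE; 27 ⊕ BE = 99.
C[2]: E(K, 99) = A9; 0C ⊕ A9 = A5.
C[3]: E(K, A5) = D5; D5 ⊕ D5 = 00.

C[1] = 99, C[2] = A5, C[3] = 00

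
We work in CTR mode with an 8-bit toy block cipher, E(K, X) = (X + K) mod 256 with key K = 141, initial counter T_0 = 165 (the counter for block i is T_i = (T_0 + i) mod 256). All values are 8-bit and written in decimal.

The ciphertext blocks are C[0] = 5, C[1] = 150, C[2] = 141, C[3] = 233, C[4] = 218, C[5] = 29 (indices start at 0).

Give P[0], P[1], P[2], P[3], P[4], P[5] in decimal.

P[0] = 55, P[1] = 165, P[2] = 185, P[3] = 220, P[4] = 236, P[5] = 42

CTR decryption: S_i = E(K, T_i) where T_i is the counter for block i; P_i = C_i ⊕ S_i.
P[0]: T = 165, S = E(K, T) = 50; 5 ⊕ 50 = 55.
P[1]: T = 166, S = E(K, T) = 51; 150 ⊕ 51 = 165.
P[2]: T = 167, S = E(K, T) = 52; 141 ⊕ 52 = 185.
P[3]: T = 168, S = E(K, T) = 53; 233 ⊕ 53 = 220.
P[4]: T = 169, S = E(K, T) = 54; 218 ⊕ 54 = 236.
P[5]: T = 170, S = E(K, T) = 55; 29 ⊕ 55 = 42.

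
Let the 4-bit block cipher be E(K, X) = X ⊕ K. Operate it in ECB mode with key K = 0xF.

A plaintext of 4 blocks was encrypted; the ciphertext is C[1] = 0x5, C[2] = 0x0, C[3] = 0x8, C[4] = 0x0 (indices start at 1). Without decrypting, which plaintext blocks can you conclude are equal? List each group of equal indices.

P[2] = P[4]

ECB encrypts each block independently with the same key, so equal ciphertext blocks imply equal plaintext blocks.
C[2] = C[4] = 0x0, so P[2] = P[4].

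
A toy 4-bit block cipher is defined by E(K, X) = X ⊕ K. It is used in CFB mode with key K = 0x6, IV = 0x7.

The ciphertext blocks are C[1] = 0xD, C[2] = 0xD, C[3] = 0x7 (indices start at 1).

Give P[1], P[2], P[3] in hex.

P[1] = 0xC, P[2] = 0x6, P[3] = 0xC

CFB decryption: P_i = C_i ⊕ E(K, C_{i−1}), with C_{0} = IV.
P[1]: E(K, 0x7) = 0x1; 0xD ⊕ 0x1 = 0xC.
P[2]: E(K, 0xD) = 0xB; 0xD ⊕ 0xB = 0x6.
P[3]: E(K, 0xD) = 0xB; 0x7 ⊕ 0xB = 0xC.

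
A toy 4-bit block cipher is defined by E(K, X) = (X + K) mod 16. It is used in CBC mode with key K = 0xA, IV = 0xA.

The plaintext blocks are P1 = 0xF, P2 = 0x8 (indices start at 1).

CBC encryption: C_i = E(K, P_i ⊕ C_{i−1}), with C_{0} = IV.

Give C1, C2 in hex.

C1 = 0xF, C2 = 0x1

C1: P1 ⊕ 0xA = 0x5; E(K, 0x5) = 0xF.
C2: P2 ⊕ 0xF = 0x7; E(K, 0x7) = 0x1.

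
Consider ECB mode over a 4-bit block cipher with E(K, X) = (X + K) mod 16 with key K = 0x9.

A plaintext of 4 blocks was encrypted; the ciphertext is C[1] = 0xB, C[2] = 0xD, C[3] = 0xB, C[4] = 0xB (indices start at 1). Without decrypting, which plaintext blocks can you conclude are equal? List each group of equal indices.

P[1] = P[3] = P[4]

ECB encrypts each block independently with the same key, so equal ciphertext blocks imply equal plaintext blocks.
C[1] = C[3] = C[4] = 0xB, so P[1] = P[3] = P[4].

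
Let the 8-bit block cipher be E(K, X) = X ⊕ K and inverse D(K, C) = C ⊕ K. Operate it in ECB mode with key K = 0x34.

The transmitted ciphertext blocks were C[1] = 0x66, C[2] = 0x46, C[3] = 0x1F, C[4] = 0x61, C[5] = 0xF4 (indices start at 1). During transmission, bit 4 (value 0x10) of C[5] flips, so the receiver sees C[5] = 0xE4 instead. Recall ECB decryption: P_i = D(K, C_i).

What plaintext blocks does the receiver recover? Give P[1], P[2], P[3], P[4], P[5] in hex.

P[1] = 0x52, P[2] = 0x72, P[3] = 0x2B, P[4] = 0x55, P[5] = 0xD0

Only C[5] changed, to 0xE4. In ECB, a change in C_i affects only P_i. Decrypting the received ciphertext:
P[1]: D(K, 0x66) = 0x52.
P[2]: D(K, 0x46) = 0x72.
P[3]: D(K, 0x1F) = 0x2B.
P[4]: D(K, 0x61) = 0x55.
P[5]: D(K, 0xE4) = 0xD0.
Blocks that differ from the original plaintext: P[5].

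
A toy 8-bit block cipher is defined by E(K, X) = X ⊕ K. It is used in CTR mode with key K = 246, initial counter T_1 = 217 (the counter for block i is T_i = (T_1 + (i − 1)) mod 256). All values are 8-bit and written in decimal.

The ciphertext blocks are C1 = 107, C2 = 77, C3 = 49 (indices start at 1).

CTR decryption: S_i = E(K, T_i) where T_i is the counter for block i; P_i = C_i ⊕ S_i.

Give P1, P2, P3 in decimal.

P1: T = 217, S = E(K, T) = 47; 107 ⊕ 47 = 68.
P2: T = 218, S = E(K, T) = 44; 77 ⊕ 44 = 97.
P3: T = 219, S = E(K, T) = 45; 49 ⊕ 45 = 28.

P1 = 68, P2 = 97, P3 = 28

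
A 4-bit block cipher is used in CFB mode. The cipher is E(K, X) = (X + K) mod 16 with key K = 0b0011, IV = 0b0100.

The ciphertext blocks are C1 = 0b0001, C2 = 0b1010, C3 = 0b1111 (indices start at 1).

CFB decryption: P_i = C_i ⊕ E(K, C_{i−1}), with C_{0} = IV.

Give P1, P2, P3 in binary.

P1 = 0b0110, P2 = 0b1110, P3 = 0b0010

P1: E(K, 0b0100) = 0b0111; 0b0001 ⊕ 0b0111 = 0b0110.
P2: E(K, 0b0001) = 0b0100; 0b1010 ⊕ 0b0100 = 0b1110.
P3: E(K, 0b1010) = 0b1101; 0b1111 ⊕ 0b1101 = 0b0010.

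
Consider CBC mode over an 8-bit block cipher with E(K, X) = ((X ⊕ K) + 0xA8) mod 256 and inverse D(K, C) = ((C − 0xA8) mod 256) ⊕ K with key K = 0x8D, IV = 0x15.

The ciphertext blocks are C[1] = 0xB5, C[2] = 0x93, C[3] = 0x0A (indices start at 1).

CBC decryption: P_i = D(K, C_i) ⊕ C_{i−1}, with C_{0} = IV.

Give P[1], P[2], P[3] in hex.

P[1] = 0x95, P[2] = 0xD3, P[3] = 0x7C

P[1]: D(K, 0xB5) = 0x80; 0x80 ⊕ 0x15 = 0x95.
P[2]: D(K, 0x93) = 0x66; 0x66 ⊕ 0xB5 = 0xD3.
P[3]: D(K, 0x0A) = 0xEF; 0xEF ⊕ 0x93 = 0x7C.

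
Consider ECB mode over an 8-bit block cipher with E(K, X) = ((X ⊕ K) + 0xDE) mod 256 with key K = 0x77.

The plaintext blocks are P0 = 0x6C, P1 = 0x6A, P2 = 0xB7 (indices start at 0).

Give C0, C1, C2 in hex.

C0 = 0xF9, C1 = 0xFB, C2 = 0x9E

ECB encryption: C_i = E(K, P_i).
C0: E(K, 0x6C) = 0xF9.
C1: E(K, 0x6A) = 0xFB.
C2: E(K, 0xB7) = 0x9E.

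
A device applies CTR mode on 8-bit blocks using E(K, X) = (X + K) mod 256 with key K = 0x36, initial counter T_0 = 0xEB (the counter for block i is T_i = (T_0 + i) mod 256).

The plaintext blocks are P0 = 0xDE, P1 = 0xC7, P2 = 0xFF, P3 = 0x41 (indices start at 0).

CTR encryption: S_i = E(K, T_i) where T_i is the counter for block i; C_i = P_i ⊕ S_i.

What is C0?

C0 = 0xFF

C0: T = 0xEB, S = E(K, T) = 0x21; 0xDE ⊕ 0x21 = 0xFF.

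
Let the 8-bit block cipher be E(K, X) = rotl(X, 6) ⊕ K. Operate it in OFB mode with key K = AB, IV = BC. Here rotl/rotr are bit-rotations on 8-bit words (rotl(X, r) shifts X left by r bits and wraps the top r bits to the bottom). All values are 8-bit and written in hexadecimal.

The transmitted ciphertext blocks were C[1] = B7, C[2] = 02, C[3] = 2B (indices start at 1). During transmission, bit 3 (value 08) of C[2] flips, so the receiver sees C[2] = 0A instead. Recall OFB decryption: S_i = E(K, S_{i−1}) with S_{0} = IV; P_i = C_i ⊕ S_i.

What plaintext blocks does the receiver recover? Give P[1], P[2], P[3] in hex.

Only C[2] changed, to 0A. In OFB, a change in C_i flips the same bit in P_i only; the keystream is unaffected. Decrypting the received ciphertext:
P[1]: S = E(K, BC) = 84; B7 ⊕ 84 = 33.
P[2]: S = E(K, 84) = 8A; 0A ⊕ 8A = 80.
P[3]: S = E(K, 8A) = 09; 2B ⊕ 09 = 22.
Blocks that differ from the original plaintext: P[2].

P[1] = 33, P[2] = 80, P[3] = 22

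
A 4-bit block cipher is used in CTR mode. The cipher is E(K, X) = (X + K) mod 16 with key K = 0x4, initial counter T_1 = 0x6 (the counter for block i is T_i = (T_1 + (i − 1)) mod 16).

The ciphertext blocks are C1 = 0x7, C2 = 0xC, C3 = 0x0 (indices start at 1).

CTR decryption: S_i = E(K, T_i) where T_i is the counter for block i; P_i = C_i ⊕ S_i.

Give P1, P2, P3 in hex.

P1 = 0xD, P2 = 0x7, P3 = 0xC

P1: T = 0x6, S = E(K, T) = 0xA; 0x7 ⊕ 0xA = 0xD.
P2: T = 0x7, S = E(K, T) = 0xB; 0xC ⊕ 0xB = 0x7.
P3: T = 0x8, S = E(K, T) = 0xC; 0x0 ⊕ 0xC = 0xC.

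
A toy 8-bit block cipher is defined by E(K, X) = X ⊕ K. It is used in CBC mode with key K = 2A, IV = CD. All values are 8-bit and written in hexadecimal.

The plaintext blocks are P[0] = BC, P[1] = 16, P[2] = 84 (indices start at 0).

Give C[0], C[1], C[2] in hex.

CBC encryption: C_i = E(K, P_i ⊕ C_{i−1}), with C_{−1} = IV.
C[0]: P[0] ⊕ CD = 71; E(K, 71) = 5B.
C[1]: P[1] ⊕ 5B = 4D; E(K, 4D) = 67.
C[2]: P[2] ⊕ 67 = E3; E(K, E3) = C9.

C[0] = 5B, C[1] = 67, C[2] = C9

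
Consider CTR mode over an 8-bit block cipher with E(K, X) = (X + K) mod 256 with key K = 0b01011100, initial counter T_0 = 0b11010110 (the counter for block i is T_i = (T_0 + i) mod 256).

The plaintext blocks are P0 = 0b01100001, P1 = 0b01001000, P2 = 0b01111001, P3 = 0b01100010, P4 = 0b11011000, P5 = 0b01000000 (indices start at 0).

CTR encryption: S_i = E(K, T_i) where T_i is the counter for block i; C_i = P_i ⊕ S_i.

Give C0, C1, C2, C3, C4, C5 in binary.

C0 = 0b01010011, C1 = 0b01111011, C2 = 0b01001101, C3 = 0b01010111, C4 = 0b11101110, C5 = 0b01110111

C0: T = 0b11010110, S = E(K, T) = 0b00110010; 0b01100001 ⊕ 0b00110010 = 0b01010011.
C1: T = 0b11010111, S = E(K, T) = 0b00110011; 0b01001000 ⊕ 0b00110011 = 0b01111011.
C2: T = 0b11011000, S = E(K, T) = 0b00110100; 0b01111001 ⊕ 0b00110100 = 0b01001101.
C3: T = 0b11011001, S = E(K, T) = 0b00110101; 0b01100010 ⊕ 0b00110101 = 0b01010111.
C4: T = 0b11011010, S = E(K, T) = 0b00110110; 0b11011000 ⊕ 0b00110110 = 0b11101110.
C5: T = 0b11011011, S = E(K, T) = 0b00110111; 0b01000000 ⊕ 0b00110111 = 0b01110111.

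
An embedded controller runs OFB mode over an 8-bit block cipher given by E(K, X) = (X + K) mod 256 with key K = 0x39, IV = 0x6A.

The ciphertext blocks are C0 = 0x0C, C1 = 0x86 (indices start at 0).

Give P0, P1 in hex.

OFB decryption: S_i = E(K, S_{i−1}) with S_{−1} = IV; P_i = C_i ⊕ S_i.
P0: S = E(K, 0x6A) = 0xA3; 0x0C ⊕ 0xA3 = 0xAF.
P1: S = E(K, 0xA3) = 0xDC; 0x86 ⊕ 0xDC = 0x5A.

P0 = 0xAF, P1 = 0x5A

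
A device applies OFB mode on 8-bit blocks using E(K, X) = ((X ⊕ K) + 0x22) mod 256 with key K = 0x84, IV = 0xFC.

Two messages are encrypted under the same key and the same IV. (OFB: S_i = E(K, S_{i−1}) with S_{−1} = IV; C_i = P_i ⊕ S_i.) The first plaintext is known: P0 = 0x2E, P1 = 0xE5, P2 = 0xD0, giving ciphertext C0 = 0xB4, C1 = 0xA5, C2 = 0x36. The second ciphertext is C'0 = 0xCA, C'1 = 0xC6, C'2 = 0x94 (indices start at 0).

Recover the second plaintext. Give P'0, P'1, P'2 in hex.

P'0 = 0x50, P'1 = 0x86, P'2 = 0x72

In OFB with a reused IV, both messages share the same keystream S_i, so C_i ⊕ C'_i = P_i ⊕ P'_i and thus P'_i = P_i ⊕ C_i ⊕ C'_i.
P'0: 0x2E ⊕ 0xB4 ⊕ 0xCA = 0x50.
P'1: 0xE5 ⊕ 0xA5 ⊕ 0xC6 = 0x86.
P'2: 0xD0 ⊕ 0x36 ⊕ 0x94 = 0x72.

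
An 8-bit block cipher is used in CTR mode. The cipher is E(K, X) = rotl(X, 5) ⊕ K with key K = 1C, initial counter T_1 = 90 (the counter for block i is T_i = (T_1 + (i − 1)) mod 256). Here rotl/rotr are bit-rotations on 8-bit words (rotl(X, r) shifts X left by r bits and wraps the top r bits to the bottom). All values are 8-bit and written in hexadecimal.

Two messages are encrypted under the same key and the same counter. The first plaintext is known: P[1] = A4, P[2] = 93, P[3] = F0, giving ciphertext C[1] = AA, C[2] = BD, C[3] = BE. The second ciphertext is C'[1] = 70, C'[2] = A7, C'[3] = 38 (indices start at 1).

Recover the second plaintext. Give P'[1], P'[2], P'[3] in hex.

P'[1] = 7E, P'[2] = 89, P'[3] = 76

In CTR with a reused counter, both messages share the same keystream S_i, so C_i ⊕ C'_i = P_i ⊕ P'_i and thus P'_i = P_i ⊕ C_i ⊕ C'_i.
P'[1]: A4 ⊕ AA ⊕ 70 = 7E.
P'[2]: 93 ⊕ BD ⊕ A7 = 89.
P'[3]: F0 ⊕ BE ⊕ 38 = 76.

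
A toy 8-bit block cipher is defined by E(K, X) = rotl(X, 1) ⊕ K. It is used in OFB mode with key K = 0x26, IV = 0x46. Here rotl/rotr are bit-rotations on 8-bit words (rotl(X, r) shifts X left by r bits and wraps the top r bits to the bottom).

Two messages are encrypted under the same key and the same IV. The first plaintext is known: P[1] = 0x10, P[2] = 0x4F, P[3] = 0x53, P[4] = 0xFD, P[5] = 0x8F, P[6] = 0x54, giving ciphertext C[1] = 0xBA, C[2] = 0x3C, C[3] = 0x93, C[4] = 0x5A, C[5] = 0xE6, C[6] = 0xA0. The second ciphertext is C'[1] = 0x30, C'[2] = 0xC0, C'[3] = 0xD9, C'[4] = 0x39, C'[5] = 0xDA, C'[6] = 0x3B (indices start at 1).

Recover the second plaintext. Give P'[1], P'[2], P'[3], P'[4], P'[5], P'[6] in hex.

In OFB with a reused IV, both messages share the same keystream S_i, so C_i ⊕ C'_i = P_i ⊕ P'_i and thus P'_i = P_i ⊕ C_i ⊕ C'_i.
P'[1]: 0x10 ⊕ 0xBA ⊕ 0x30 = 0x9A.
P'[2]: 0x4F ⊕ 0x3C ⊕ 0xC0 = 0xB3.
P'[3]: 0x53 ⊕ 0x93 ⊕ 0xD9 = 0x19.
P'[4]: 0xFD ⊕ 0x5A ⊕ 0x39 = 0x9E.
P'[5]: 0x8F ⊕ 0xE6 ⊕ 0xDA = 0xB3.
P'[6]: 0x54 ⊕ 0xA0 ⊕ 0x3B = 0xCF.

P'[1] = 0x9A, P'[2] = 0xB3, P'[3] = 0x19, P'[4] = 0x9E, P'[5] = 0xB3, P'[6] = 0xCF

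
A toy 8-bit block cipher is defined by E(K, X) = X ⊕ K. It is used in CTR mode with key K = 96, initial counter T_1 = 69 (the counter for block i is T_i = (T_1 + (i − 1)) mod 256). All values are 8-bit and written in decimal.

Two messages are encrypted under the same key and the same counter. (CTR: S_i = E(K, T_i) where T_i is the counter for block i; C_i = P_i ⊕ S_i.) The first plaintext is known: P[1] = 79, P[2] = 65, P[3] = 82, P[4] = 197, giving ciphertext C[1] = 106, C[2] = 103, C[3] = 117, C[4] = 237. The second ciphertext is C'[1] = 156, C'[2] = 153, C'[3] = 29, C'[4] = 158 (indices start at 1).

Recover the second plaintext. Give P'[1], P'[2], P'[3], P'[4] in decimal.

P'[1] = 185, P'[2] = 191, P'[3] = 58, P'[4] = 182

In CTR with a reused counter, both messages share the same keystream S_i, so C_i ⊕ C'_i = P_i ⊕ P'_i and thus P'_i = P_i ⊕ C_i ⊕ C'_i.
P'[1]: 79 ⊕ 106 ⊕ 156 = 185.
P'[2]: 65 ⊕ 103 ⊕ 153 = 191.
P'[3]: 82 ⊕ 117 ⊕ 29 = 58.
P'[4]: 197 ⊕ 237 ⊕ 158 = 182.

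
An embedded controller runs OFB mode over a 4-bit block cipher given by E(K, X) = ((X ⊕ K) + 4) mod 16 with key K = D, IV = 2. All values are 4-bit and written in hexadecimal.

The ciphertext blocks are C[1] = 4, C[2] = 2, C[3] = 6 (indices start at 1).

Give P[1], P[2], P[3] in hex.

OFB decryption: S_i = E(K, S_{i−1}) with S_{0} = IV; P_i = C_i ⊕ S_i.
P[1]: S = E(K, 2) = 3; 4 ⊕ 3 = 7.
P[2]: S = E(K, 3) = 2; 2 ⊕ 2 = 0.
P[3]: S = E(K, 2) = 3; 6 ⊕ 3 = 5.

P[1] = 7, P[2] = 0, P[3] = 5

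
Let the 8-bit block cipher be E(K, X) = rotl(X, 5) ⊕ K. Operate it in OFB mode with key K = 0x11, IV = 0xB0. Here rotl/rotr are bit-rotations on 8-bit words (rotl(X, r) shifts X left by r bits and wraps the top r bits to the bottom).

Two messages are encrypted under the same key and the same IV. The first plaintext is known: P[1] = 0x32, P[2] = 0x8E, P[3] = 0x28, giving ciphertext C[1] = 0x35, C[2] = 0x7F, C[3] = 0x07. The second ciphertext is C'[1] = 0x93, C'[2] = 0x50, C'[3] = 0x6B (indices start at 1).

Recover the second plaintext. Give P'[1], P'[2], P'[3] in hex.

P'[1] = 0x94, P'[2] = 0xA1, P'[3] = 0x44

In OFB with a reused IV, both messages share the same keystream S_i, so C_i ⊕ C'_i = P_i ⊕ P'_i and thus P'_i = P_i ⊕ C_i ⊕ C'_i.
P'[1]: 0x32 ⊕ 0x35 ⊕ 0x93 = 0x94.
P'[2]: 0x8E ⊕ 0x7F ⊕ 0x50 = 0xA1.
P'[3]: 0x28 ⊕ 0x07 ⊕ 0x6B = 0x44.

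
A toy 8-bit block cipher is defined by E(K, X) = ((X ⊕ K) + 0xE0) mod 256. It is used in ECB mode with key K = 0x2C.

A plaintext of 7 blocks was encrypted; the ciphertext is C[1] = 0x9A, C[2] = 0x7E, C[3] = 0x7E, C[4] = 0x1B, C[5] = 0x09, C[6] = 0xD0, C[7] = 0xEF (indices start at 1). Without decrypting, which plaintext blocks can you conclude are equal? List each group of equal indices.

P[2] = P[3]

ECB encrypts each block independently with the same key, so equal ciphertext blocks imply equal plaintext blocks.
C[2] = C[3] = 0x7E, so P[2] = P[3].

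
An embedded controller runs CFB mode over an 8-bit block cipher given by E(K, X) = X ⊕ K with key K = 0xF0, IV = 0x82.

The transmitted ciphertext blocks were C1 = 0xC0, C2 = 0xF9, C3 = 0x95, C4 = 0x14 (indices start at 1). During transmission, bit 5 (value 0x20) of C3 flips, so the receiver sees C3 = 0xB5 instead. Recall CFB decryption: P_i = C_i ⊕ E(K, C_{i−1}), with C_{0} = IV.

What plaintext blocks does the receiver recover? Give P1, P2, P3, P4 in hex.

P1 = 0xB2, P2 = 0xC9, P3 = 0xBC, P4 = 0x51

Only C3 changed, to 0xB5. In CFB, a change in C_i flips the same bit in P_i and garbles P_{i+1}. Decrypting the received ciphertext:
P1: E(K, 0x82) = 0x72; 0xC0 ⊕ 0x72 = 0xB2.
P2: E(K, 0xC0) = 0x30; 0xF9 ⊕ 0x30 = 0xC9.
P3: E(K, 0xF9) = 0x09; 0xB5 ⊕ 0x09 = 0xBC.
P4: E(K, 0xB5) = 0x45; 0x14 ⊕ 0x45 = 0x51.
Blocks that differ from the original plaintext: P3, P4.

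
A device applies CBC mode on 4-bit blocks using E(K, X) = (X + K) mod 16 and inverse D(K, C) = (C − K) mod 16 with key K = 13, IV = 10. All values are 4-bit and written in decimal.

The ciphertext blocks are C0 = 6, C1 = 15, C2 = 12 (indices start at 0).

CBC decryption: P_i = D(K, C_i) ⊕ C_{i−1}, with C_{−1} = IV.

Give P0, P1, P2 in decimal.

P0 = 3, P1 = 4, P2 = 0

P0: D(K, 6) = 9; 9 ⊕ 10 = 3.
P1: D(K, 15) = 2; 2 ⊕ 6 = 4.
P2: D(K, 12) = 15; 15 ⊕ 15 = 0.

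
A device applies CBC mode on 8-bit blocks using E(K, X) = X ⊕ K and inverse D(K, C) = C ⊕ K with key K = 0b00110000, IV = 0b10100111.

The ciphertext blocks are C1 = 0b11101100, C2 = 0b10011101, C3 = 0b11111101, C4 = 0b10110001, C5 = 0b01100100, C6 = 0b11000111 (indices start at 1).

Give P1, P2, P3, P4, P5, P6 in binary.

P1 = 0b01111011, P2 = 0b01000001, P3 = 0b01010000, P4 = 0b01111100, P5 = 0b11100101, P6 = 0b10010011

CBC decryption: P_i = D(K, C_i) ⊕ C_{i−1}, with C_{0} = IV.
P1: D(K, 0b11101100) = 0b11011100; 0b11011100 ⊕ 0b10100111 = 0b01111011.
P2: D(K, 0b10011101) = 0b10101101; 0b10101101 ⊕ 0b11101100 = 0b01000001.
P3: D(K, 0b11111101) = 0b11001101; 0b11001101 ⊕ 0b10011101 = 0b01010000.
P4: D(K, 0b10110001) = 0b10000001; 0b10000001 ⊕ 0b11111101 = 0b01111100.
P5: D(K, 0b01100100) = 0b01010100; 0b01010100 ⊕ 0b10110001 = 0b11100101.
P6: D(K, 0b11000111) = 0b11110111; 0b11110111 ⊕ 0b01100100 = 0b10010011.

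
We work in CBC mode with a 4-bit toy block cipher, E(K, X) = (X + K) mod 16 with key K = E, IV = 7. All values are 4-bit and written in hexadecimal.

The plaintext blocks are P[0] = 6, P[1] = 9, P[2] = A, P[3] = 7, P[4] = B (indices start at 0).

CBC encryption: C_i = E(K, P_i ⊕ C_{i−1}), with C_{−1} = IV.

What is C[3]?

C[3] = 9

C[0]: P[0] ⊕ 7 = 1; E(K, 1) = F.
C[1]: P[1] ⊕ F = 6; E(K, 6) = 4.
C[2]: P[2] ⊕ 4 = E; E(K, E) = C.
C[3]: P[3] ⊕ C = B; E(K, B) = 9.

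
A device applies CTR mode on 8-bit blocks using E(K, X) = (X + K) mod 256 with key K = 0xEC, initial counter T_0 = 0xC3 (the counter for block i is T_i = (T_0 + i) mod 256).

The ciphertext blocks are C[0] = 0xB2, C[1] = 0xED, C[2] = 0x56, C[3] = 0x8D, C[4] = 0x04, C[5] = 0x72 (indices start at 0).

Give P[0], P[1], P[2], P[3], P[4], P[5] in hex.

CTR decryption: S_i = E(K, T_i) where T_i is the counter for block i; P_i = C_i ⊕ S_i.
P[0]: T = 0xC3, S = E(K, T) = 0xAF; 0xB2 ⊕ 0xAF = 0x1D.
P[1]: T = 0xC4, S = E(K, T) = 0xB0; 0xED ⊕ 0xB0 = 0x5D.
P[2]: T = 0xC5, S = E(K, T) = 0xB1; 0x56 ⊕ 0xB1 = 0xE7.
P[3]: T = 0xC6, S = E(K, T) = 0xB2; 0x8D ⊕ 0xB2 = 0x3F.
P[4]: T = 0xC7, S = E(K, T) = 0xB3; 0x04 ⊕ 0xB3 = 0xB7.
P[5]: T = 0xC8, S = E(K, T) = 0xB4; 0x72 ⊕ 0xB4 = 0xC6.

P[0] = 0x1D, P[1] = 0x5D, P[2] = 0xE7, P[3] = 0x3F, P[4] = 0xB7, P[5] = 0xC6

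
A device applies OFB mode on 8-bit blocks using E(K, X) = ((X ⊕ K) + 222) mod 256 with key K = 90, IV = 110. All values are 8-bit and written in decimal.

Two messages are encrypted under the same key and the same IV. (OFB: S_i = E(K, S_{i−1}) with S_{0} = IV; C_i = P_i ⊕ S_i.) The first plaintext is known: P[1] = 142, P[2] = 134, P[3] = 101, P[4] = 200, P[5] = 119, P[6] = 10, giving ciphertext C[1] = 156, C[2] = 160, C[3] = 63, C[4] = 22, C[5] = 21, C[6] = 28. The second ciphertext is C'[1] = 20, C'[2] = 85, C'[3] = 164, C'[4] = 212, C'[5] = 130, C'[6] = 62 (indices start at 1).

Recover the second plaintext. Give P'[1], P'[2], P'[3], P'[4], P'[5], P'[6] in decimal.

P'[1] = 6, P'[2] = 115, P'[3] = 254, P'[4] = 10, P'[5] = 224, P'[6] = 40

In OFB with a reused IV, both messages share the same keystream S_i, so C_i ⊕ C'_i = P_i ⊕ P'_i and thus P'_i = P_i ⊕ C_i ⊕ C'_i.
P'[1]: 142 ⊕ 156 ⊕ 20 = 6.
P'[2]: 134 ⊕ 160 ⊕ 85 = 115.
P'[3]: 101 ⊕ 63 ⊕ 164 = 254.
P'[4]: 200 ⊕ 22 ⊕ 212 = 10.
P'[5]: 119 ⊕ 21 ⊕ 130 = 224.
P'[6]: 10 ⊕ 28 ⊕ 62 = 40.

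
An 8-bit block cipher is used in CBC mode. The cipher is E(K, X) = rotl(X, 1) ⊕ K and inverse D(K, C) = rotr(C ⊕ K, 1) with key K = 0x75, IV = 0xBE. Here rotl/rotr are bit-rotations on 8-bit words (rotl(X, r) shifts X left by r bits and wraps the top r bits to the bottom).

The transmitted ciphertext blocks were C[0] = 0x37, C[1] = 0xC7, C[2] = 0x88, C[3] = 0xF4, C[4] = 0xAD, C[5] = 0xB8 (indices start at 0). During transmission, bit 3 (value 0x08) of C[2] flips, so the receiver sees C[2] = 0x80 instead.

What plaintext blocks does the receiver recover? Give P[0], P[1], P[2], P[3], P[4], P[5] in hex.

CBC decryption: P_i = D(K, C_i) ⊕ C_{i−1}, with C_{−1} = IV.
Only C[2] changed, to 0x80. In CBC, a change in C_i garbles P_i and flips the same bit in P_{i+1}. Decrypting the received ciphertext:
P[0]: D(K, 0x37) = 0x21; 0x21 ⊕ 0xBE = 0x9F.
P[1]: D(K, 0xC7) = 0x59; 0x59 ⊕ 0x37 = 0x6E.
P[2]: D(K, 0x80) = 0xFA; 0xFA ⊕ 0xC7 = 0x3D.
P[3]: D(K, 0xF4) = 0xC0; 0xC0 ⊕ 0x80 = 0x40.
P[4]: D(K, 0xAD) = 0x6C; 0x6C ⊕ 0xF4 = 0x98.
P[5]: D(K, 0xB8) = 0xE6; 0xE6 ⊕ 0xAD = 0x4B.
Blocks that differ from the original plaintext: P[2], P[3].

P[0] = 0x9F, P[1] = 0x6E, P[2] = 0x3D, P[3] = 0x40, P[4] = 0x98, P[5] = 0x4B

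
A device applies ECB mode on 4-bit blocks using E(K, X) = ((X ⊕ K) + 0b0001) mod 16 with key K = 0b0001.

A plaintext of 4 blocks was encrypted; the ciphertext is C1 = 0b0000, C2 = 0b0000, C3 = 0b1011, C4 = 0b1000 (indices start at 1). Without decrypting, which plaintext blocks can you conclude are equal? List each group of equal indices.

ECB encrypts each block independently with the same key, so equal ciphertext blocks imply equal plaintext blocks.
C1 = C2 = 0b0000, so P1 = P2.

P1 = P2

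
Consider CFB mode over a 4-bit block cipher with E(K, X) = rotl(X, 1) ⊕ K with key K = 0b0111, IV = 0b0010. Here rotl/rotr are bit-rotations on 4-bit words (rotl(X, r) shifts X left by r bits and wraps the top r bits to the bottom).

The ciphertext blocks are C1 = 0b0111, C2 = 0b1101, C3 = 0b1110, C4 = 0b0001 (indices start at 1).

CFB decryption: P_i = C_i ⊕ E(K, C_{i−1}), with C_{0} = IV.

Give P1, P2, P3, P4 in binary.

P1 = 0b0100, P2 = 0b0100, P3 = 0b0010, P4 = 0b1011

P1: E(K, 0b0010) = 0b0011; 0b0111 ⊕ 0b0011 = 0b0100.
P2: E(K, 0b0111) = 0b1001; 0b1101 ⊕ 0b1001 = 0b0100.
P3: E(K, 0b1101) = 0b1100; 0b1110 ⊕ 0b1100 = 0b0010.
P4: E(K, 0b1110) = 0b1010; 0b0001 ⊕ 0b1010 = 0b1011.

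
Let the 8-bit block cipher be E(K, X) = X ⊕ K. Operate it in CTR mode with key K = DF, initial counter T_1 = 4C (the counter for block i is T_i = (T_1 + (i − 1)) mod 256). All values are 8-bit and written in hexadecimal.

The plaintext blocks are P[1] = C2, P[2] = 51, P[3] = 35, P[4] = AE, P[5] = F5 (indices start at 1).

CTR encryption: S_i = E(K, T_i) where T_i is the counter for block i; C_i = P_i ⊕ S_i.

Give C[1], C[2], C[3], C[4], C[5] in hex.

C[1]: T = 4C, S = E(K, T) = 93; C2 ⊕ 93 = 51.
C[2]: T = 4D, S = E(K, T) = 92; 51 ⊕ 92 = C3.
C[3]: T = 4E, S = E(K, T) = 91; 35 ⊕ 91 = A4.
C[4]: T = 4F, S = E(K, T) = 90; AE ⊕ 90 = 3E.
C[5]: T = 50, S = E(K, T) = 8F; F5 ⊕ 8F = 7A.

C[1] = 51, C[2] = C3, C[3] = A4, C[4] = 3E, C[5] = 7A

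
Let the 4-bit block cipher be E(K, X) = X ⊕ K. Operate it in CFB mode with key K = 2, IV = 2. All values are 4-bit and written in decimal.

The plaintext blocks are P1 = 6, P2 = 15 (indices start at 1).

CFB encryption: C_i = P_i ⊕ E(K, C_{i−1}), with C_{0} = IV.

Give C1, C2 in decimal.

C1: E(K, 2) = 0; 6 ⊕ 0 = 6.
C2: E(K, 6) = 4; 15 ⊕ 4 = 11.

C1 = 6, C2 = 11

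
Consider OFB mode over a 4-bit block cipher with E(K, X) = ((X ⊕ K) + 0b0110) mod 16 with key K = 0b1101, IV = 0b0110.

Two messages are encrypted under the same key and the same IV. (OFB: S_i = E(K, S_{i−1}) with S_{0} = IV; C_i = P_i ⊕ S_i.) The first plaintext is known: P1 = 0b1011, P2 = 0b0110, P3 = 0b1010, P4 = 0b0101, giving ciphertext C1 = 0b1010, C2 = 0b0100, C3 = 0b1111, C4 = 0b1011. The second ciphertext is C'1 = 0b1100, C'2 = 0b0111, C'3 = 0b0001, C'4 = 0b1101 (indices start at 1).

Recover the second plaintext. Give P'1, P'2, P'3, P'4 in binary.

P'1 = 0b1101, P'2 = 0b0101, P'3 = 0b0100, P'4 = 0b0011

In OFB with a reused IV, both messages share the same keystream S_i, so C_i ⊕ C'_i = P_i ⊕ P'_i and thus P'_i = P_i ⊕ C_i ⊕ C'_i.
P'1: 0b1011 ⊕ 0b1010 ⊕ 0b1100 = 0b1101.
P'2: 0b0110 ⊕ 0b0100 ⊕ 0b0111 = 0b0101.
P'3: 0b1010 ⊕ 0b1111 ⊕ 0b0001 = 0b0100.
P'4: 0b0101 ⊕ 0b1011 ⊕ 0b1101 = 0b0011.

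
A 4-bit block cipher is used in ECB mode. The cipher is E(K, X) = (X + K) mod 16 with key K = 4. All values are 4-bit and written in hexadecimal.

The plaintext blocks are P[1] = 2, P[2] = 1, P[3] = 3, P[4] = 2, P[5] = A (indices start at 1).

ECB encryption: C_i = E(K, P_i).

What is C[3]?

C[3] = 7

C[3]: E(K, 3) = 7.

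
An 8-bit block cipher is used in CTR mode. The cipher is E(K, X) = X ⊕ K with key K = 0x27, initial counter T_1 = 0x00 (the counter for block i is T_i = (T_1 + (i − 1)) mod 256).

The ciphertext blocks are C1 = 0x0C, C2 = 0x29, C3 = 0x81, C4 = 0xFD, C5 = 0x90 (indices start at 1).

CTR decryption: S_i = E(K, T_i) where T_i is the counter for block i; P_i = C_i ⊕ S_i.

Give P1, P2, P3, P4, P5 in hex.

P1 = 0x2B, P2 = 0x0F, P3 = 0xA4, P4 = 0xD9, P5 = 0xB3

P1: T = 0x00, S = E(K, T) = 0x27; 0x0C ⊕ 0x27 = 0x2B.
P2: T = 0x01, S = E(K, T) = 0x26; 0x29 ⊕ 0x26 = 0x0F.
P3: T = 0x02, S = E(K, T) = 0x25; 0x81 ⊕ 0x25 = 0xA4.
P4: T = 0x03, S = E(K, T) = 0x24; 0xFD ⊕ 0x24 = 0xD9.
P5: T = 0x04, S = E(K, T) = 0x23; 0x90 ⊕ 0x23 = 0xB3.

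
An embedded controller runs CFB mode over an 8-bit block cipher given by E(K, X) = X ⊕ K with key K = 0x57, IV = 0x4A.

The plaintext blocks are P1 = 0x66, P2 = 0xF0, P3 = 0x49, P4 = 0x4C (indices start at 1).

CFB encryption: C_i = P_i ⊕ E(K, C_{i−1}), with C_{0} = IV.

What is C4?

C4 = 0xD9

C1: E(K, 0x4A) = 0x1D; 0x66 ⊕ 0x1D = 0x7B.
C2: E(K, 0x7B) = 0x2C; 0xF0 ⊕ 0x2C = 0xDC.
C3: E(K, 0xDC) = 0x8B; 0x49 ⊕ 0x8B = 0xC2.
C4: E(K, 0xC2) = 0x95; 0x4C ⊕ 0x95 = 0xD9.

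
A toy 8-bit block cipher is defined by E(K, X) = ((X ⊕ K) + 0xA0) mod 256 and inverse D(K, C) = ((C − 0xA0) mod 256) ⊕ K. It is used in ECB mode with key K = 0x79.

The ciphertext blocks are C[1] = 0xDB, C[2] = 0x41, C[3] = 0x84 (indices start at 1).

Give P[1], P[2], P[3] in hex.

P[1] = 0x42, P[2] = 0xD8, P[3] = 0x9D

ECB decryption: P_i = D(K, C_i).
P[1]: D(K, 0xDB) = 0x42.
P[2]: D(K, 0x41) = 0xD8.
P[3]: D(K, 0x84) = 0x9D.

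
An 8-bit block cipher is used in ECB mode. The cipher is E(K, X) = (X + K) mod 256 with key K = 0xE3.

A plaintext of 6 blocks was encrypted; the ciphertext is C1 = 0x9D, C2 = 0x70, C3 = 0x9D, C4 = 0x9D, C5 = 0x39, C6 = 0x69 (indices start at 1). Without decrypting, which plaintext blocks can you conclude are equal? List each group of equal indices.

P1 = P3 = P4

ECB encrypts each block independently with the same key, so equal ciphertext blocks imply equal plaintext blocks.
C1 = C3 = C4 = 0x9D, so P1 = P3 = P4.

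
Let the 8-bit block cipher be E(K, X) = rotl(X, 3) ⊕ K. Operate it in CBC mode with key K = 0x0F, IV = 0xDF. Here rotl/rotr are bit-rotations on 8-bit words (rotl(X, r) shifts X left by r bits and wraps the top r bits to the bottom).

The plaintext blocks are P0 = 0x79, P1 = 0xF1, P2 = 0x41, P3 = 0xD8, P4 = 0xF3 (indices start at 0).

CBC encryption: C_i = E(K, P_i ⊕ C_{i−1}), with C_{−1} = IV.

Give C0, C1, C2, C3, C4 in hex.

C0: P0 ⊕ 0xDF = 0xA6; E(K, 0xA6) = 0x3A.
C1: P1 ⊕ 0x3A = 0xCB; E(K, 0xCB) = 0x51.
C2: P2 ⊕ 0x51 = 0x10; E(K, 0x10) = 0x8F.
C3: P3 ⊕ 0x8F = 0x57; E(K, 0x57) = 0xB5.
C4: P4 ⊕ 0xB5 = 0x46; E(K, 0x46) = 0x3D.

C0 = 0x3A, C1 = 0x51, C2 = 0x8F, C3 = 0xB5, C4 = 0x3D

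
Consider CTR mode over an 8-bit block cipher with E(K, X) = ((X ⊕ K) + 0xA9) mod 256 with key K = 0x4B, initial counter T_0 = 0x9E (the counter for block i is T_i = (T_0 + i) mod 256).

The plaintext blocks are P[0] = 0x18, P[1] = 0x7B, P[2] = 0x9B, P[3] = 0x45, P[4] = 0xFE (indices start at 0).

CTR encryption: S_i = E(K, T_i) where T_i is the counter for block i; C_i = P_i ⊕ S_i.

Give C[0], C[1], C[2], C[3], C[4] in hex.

C[0] = 0x66, C[1] = 0x06, C[2] = 0x0F, C[3] = 0xD6, C[4] = 0x6C

C[0]: T = 0x9E, S = E(K, T) = 0x7E; 0x18 ⊕ 0x7E = 0x66.
C[1]: T = 0x9F, S = E(K, T) = 0x7D; 0x7B ⊕ 0x7D = 0x06.
C[2]: T = 0xA0, S = E(K, T) = 0x94; 0x9B ⊕ 0x94 = 0x0F.
C[3]: T = 0xA1, S = E(K, T) = 0x93; 0x45 ⊕ 0x93 = 0xD6.
C[4]: T = 0xA2, S = E(K, T) = 0x92; 0xFE ⊕ 0x92 = 0x6C.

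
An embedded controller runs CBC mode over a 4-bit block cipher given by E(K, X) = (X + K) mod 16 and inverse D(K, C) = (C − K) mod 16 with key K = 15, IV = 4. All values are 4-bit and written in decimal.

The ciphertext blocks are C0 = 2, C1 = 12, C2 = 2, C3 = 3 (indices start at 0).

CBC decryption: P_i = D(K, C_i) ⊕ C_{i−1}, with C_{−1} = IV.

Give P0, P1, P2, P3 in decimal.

P0: D(K, 2) = 3; 3 ⊕ 4 = 7.
P1: D(K, 12) = 13; 13 ⊕ 2 = 15.
P2: D(K, 2) = 3; 3 ⊕ 12 = 15.
P3: D(K, 3) = 4; 4 ⊕ 2 = 6.

P0 = 7, P1 = 15, P2 = 15, P3 = 6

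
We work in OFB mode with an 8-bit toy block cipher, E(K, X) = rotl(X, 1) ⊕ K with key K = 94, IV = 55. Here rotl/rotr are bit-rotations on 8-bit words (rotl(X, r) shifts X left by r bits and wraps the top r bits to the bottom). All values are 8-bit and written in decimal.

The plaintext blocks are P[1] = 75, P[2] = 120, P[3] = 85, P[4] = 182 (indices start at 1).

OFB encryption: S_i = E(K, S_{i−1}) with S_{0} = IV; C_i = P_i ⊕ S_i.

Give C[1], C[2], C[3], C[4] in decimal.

C[1] = 123, C[2] = 70, C[3] = 119, C[4] = 172

C[1]: S = E(K, 55) = 48; 75 ⊕ 48 = 123.
C[2]: S = E(K, 48) = 62; 120 ⊕ 62 = 70.
C[3]: S = E(K, 62) = 34; 85 ⊕ 34 = 119.
C[4]: S = E(K, 34) = 26; 182 ⊕ 26 = 172.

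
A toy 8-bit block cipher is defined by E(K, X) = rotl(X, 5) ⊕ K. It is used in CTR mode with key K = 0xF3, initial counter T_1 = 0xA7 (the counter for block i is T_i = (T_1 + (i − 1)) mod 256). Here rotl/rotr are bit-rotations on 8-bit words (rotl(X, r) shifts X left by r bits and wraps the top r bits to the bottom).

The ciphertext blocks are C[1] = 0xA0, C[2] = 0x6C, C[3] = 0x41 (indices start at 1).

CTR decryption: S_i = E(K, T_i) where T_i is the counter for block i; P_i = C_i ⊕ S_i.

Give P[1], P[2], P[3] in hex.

P[1]: T = 0xA7, S = E(K, T) = 0x07; 0xA0 ⊕ 0x07 = 0xA7.
P[2]: T = 0xA8, S = E(K, T) = 0xE6; 0x6C ⊕ 0xE6 = 0x8A.
P[3]: T = 0xA9, S = E(K, T) = 0xC6; 0x41 ⊕ 0xC6 = 0x87.

P[1] = 0xA7, P[2] = 0x8A, P[3] = 0x87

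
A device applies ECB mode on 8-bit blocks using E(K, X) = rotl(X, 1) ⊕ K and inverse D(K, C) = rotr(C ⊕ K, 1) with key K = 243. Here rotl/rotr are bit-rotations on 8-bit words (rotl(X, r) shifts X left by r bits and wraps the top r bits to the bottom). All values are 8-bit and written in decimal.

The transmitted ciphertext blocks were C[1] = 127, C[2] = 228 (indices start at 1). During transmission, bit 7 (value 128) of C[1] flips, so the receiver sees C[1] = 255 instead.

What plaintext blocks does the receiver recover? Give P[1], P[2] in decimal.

ECB decryption: P_i = D(K, C_i).
Only C[1] changed, to 255. In ECB, a change in C_i affects only P_i. Decrypting the received ciphertext:
P[1]: D(K, 255) = 6.
P[2]: D(K, 228) = 139.
Blocks that differ from the original plaintext: P[1].

P[1] = 6, P[2] = 139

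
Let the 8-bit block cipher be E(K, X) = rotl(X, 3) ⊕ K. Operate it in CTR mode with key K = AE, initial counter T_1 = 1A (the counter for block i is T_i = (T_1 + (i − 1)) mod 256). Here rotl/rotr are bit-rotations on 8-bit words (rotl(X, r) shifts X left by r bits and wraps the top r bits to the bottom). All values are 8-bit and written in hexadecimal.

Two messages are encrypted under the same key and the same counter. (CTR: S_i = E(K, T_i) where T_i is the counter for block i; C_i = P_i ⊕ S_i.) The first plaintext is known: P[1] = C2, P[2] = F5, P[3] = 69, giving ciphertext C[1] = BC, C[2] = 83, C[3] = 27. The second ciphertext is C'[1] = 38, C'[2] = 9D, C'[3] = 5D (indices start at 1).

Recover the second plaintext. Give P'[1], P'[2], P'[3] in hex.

P'[1] = 46, P'[2] = EB, P'[3] = 13

In CTR with a reused counter, both messages share the same keystream S_i, so C_i ⊕ C'_i = P_i ⊕ P'_i and thus P'_i = P_i ⊕ C_i ⊕ C'_i.
P'[1]: C2 ⊕ BC ⊕ 38 = 46.
P'[2]: F5 ⊕ 83 ⊕ 9D = EB.
P'[3]: 69 ⊕ 27 ⊕ 5D = 13.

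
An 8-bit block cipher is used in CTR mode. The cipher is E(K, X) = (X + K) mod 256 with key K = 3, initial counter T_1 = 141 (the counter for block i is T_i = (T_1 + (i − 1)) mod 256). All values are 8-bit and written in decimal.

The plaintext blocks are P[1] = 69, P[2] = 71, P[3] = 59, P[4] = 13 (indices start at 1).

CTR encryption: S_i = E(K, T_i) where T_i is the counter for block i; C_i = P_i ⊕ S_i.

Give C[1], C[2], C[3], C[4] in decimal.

C[1]: T = 141, S = E(K, T) = 144; 69 ⊕ 144 = 213.
C[2]: T = 142, S = E(K, T) = 145; 71 ⊕ 145 = 214.
C[3]: T = 143, S = E(K, T) = 146; 59 ⊕ 146 = 169.
C[4]: T = 144, S = E(K, T) = 147; 13 ⊕ 147 = 158.

C[1] = 213, C[2] = 214, C[3] = 169, C[4] = 158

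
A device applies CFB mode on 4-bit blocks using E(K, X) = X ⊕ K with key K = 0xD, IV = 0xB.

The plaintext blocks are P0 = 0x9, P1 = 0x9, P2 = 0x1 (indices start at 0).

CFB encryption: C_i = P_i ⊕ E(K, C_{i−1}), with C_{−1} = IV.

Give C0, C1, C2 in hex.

C0 = 0xF, C1 = 0xB, C2 = 0x7

C0: E(K, 0xB) = 0x6; 0x9 ⊕ 0x6 = 0xF.
C1: E(K, 0xF) = 0x2; 0x9 ⊕ 0x2 = 0xB.
C2: E(K, 0xB) = 0x6; 0x1 ⊕ 0x6 = 0x7.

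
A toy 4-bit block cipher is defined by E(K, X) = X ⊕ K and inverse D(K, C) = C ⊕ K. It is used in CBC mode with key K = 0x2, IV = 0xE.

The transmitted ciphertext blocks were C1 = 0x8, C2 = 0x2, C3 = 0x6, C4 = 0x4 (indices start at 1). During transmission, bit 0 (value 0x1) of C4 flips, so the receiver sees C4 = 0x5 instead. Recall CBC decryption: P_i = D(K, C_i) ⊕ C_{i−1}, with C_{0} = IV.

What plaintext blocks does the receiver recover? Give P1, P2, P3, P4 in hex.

P1 = 0x4, P2 = 0x8, P3 = 0x6, P4 = 0x1

Only C4 changed, to 0x5. In CBC, a change in C_i garbles P_i and flips the same bit in P_{i+1}. Decrypting the received ciphertext:
P1: D(K, 0x8) = 0xA; 0xA ⊕ 0xE = 0x4.
P2: D(K, 0x2) = 0x0; 0x0 ⊕ 0x8 = 0x8.
P3: D(K, 0x6) = 0x4; 0x4 ⊕ 0x2 = 0x6.
P4: D(K, 0x5) = 0x7; 0x7 ⊕ 0x6 = 0x1.
Blocks that differ from the original plaintext: P4.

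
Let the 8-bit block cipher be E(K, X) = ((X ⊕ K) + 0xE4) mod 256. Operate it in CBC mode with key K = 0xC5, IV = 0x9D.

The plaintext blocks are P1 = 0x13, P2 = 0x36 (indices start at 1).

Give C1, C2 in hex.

CBC encryption: C_i = E(K, P_i ⊕ C_{i−1}), with C_{0} = IV.
C1: P1 ⊕ 0x9D = 0x8E; E(K, 0x8E) = 0x2F.
C2: P2 ⊕ 0x2F = 0x19; E(K, 0x19) = 0xC0.

C1 = 0x2F, C2 = 0xC0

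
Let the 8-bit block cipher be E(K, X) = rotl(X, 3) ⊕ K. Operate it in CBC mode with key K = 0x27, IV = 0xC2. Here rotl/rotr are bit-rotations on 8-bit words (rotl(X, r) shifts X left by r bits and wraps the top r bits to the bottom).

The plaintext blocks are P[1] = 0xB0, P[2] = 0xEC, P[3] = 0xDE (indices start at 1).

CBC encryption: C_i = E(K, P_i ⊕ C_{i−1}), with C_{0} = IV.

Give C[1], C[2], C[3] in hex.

C[1]: P[1] ⊕ 0xC2 = 0x72; E(K, 0x72) = 0xB4.
C[2]: P[2] ⊕ 0xB4 = 0x58; E(K, 0x58) = 0xE5.
C[3]: P[3] ⊕ 0xE5 = 0x3B; E(K, 0x3B) = 0xFE.

C[1] = 0xB4, C[2] = 0xE5, C[3] = 0xFE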